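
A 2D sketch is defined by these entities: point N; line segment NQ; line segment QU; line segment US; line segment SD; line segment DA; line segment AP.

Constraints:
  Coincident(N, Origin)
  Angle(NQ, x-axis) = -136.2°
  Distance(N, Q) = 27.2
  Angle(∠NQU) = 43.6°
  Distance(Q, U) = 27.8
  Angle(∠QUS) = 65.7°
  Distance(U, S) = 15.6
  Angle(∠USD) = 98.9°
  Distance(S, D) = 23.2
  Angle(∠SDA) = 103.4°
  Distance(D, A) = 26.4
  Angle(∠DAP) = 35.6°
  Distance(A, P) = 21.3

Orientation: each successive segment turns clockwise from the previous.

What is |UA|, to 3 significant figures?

33.4

N is at the origin; NQ runs at -136.2° with length 27.2, so Q = (-19.6, -18.8). ∠NQU = 43.6° gives QU at 87.4° from the x-axis; with |QU| = 27.8, U = (-18.4, 8.95). ∠QUS = 65.7° gives US at -26.9° from the x-axis; with |US| = 15.6, S = (-4.46, 1.89). ∠USD = 98.9° gives SD at -108° from the x-axis; with |SD| = 23.2, D = (-11.6, -20.2). ∠SDA = 103.4° gives DA at 175° from the x-axis; with |DA| = 26.4, A = (-37.9, -18.1). Then |UA| = |A − U| = 33.4.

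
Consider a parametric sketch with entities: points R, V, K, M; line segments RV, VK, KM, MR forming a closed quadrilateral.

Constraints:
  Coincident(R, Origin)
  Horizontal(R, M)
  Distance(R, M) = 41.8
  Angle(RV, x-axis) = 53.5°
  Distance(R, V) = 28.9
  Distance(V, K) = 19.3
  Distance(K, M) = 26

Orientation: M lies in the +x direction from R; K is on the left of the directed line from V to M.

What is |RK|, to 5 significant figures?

44.372

R is at the origin; RM is horizontal with |RM| = 41.8 and M in +x, so M = (41.8, 0). RV runs at 53.5° with |RV| = 28.9, so V = (17.190, 23.231). K is determined by |VK| = 19.3 and |KM| = 26.0 together: it lies at the intersection of circle(V, 19.3) and circle(M, 26.0). With |VM| = 33.843, the foot of the radical line on VM is 12.437 from V and the perpendicular offset is √(19.3² − 12.437²) = 14.758. Taking the left-of-VM solution: K = (36.365, 25.426).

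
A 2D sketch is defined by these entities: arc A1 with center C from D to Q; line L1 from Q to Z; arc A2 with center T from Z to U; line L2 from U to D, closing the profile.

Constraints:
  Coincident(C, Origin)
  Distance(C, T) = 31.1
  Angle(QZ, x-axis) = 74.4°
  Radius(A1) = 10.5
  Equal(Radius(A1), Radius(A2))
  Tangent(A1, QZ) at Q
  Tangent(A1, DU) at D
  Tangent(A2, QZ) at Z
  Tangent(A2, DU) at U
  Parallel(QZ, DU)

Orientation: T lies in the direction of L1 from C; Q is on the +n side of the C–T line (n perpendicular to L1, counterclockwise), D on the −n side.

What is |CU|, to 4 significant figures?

32.82

The slot axis is L1's direction at 74.4°, so u = (cos 74.4°, sin 74.4°) = (0.2689, 0.9632) and n = (−sin 74.4°, cos 74.4°) = (-0.9632, 0.2689). C is at the origin and T lies 31.1 along u from C, so T = 31.1·u = (8.363, 29.95). Tangency of A1 to both parallel lines with radius 10.5 puts Q and D at C ± 10.5·n: Q = (-10.11, 2.824), D = (10.11, -2.824). Equal radii place Z and U the same way about T: Z = T + 10.5·n = (-1.750, 32.78), U = T − 10.5·n = (18.48, 27.13). Then |CU| = |U − C| = 32.82.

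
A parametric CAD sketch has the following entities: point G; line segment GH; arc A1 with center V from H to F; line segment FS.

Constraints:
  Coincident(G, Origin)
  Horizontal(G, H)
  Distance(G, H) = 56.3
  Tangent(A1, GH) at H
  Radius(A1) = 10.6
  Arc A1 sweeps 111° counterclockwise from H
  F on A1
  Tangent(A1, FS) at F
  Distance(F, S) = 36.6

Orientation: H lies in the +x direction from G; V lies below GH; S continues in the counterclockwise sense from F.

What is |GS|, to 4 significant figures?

76.82

G is at the origin; GH is horizontal with |GH| = 56.3 and H on the +x side, so H = (56.30, 0.000). The tangent condition forces VH to be normal to GH, so V = H + (0, -10.6) = (56.30, -10.60). On A1, H sits at bearing 90° from V; a 111° counterclockwise sweep puts F at bearing 201°, so F = V + 10.6·(cos 201°, sin 201°) = (46.40, -14.40). Tangency of A1 to FS means the radius VF is perpendicular to FS, so FS runs along (−sin 201°, cos 201°); with |FS| = 36.6, S = (59.52, -48.57). Then |GS| = |S − G| = 76.82.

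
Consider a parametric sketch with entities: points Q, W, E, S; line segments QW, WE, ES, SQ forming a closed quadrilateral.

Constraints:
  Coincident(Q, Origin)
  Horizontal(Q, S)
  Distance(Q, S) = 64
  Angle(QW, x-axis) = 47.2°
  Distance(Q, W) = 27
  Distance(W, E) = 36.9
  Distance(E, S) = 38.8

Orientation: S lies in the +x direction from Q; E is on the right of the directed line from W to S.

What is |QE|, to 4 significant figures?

32.52

Checks: |WE| = 36.90 ✓; |ES| = 38.80 ✓.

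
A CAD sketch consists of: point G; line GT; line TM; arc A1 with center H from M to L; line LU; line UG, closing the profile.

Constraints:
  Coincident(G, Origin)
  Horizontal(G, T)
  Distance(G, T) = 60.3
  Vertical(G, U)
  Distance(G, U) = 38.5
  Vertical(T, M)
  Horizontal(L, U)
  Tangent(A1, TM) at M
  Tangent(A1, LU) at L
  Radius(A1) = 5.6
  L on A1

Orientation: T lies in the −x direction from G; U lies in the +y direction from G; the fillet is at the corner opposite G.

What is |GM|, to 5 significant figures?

68.691

G is at the origin; GT is horizontal with |GT| = 60.3 and T on the −x side, so T = (-60.300, 0.0000). G and U share the same x with |GU| = 38.5 and U on the +y side, so U = (0.0000, 38.500). The virtual corner opposite G is at (-60.300, 38.500). A1 meets TM tangentially, so HM is at right angles to TM and tangency of A1 to LU means the radius HL is perpendicular to LU, with radius 5.6, so the center H sits 5.6 in from both sides at H = (-54.700, 32.900). That places the tangent points at M = (-60.300, 32.900) on TM and L = (-54.700, 38.500) on LU. Then |GM| = |M − G| = 68.691.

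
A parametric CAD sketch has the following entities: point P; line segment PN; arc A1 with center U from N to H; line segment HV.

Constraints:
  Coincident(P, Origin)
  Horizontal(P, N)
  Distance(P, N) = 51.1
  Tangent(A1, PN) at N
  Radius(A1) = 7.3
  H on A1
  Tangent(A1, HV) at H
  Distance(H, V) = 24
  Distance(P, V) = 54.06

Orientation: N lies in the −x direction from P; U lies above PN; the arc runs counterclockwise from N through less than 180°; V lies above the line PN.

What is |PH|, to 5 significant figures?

44.416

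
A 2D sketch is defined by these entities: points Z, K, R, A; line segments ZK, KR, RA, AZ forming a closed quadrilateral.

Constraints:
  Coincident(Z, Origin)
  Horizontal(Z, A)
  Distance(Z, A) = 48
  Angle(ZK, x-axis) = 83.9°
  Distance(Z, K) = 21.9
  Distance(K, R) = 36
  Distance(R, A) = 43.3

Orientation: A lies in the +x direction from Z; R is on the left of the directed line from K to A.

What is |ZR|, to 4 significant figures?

52.34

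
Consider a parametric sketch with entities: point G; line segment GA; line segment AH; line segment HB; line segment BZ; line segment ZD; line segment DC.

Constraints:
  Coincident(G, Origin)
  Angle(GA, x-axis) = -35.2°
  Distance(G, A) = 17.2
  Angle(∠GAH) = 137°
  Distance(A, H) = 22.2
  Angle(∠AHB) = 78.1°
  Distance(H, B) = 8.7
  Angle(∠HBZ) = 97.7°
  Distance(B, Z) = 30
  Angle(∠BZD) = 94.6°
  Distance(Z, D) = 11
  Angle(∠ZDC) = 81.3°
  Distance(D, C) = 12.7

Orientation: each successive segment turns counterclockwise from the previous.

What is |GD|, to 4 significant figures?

16.68

G is at the origin; GA runs at -35.2° with length 17.2, so A = (14.05, -9.915). ∠GAH = 137.0° gives AH at 7.800° from the x-axis; with |AH| = 22.2, H = (36.05, -6.902). ∠AHB = 78.1° gives HB at 109.7° from the x-axis; with |HB| = 8.7, B = (33.12, 1.289). ∠HBZ = 97.7° gives BZ at -168.0° from the x-axis; with |BZ| = 30.0, Z = (3.772, -4.948). ∠BZD = 94.6° gives ZD at -82.60° from the x-axis; with |ZD| = 11.0, D = (5.189, -15.86). Then |GD| = |D − G| = 16.68.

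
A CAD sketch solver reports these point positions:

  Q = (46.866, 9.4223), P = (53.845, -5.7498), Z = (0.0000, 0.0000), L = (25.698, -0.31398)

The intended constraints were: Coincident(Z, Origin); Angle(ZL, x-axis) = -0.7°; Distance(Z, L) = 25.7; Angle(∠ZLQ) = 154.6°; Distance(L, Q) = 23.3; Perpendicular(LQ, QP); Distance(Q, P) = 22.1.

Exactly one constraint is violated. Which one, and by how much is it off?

Distance(Q, P) = 22.1 — off by 5.40.

Z = (0.00, 0.00) ✓; ZL at -0.7000° ✓; |ZL| = 25.70 ✓; ∠ZLQ = 154.6° ✓; |LQ| = 23.30 ✓; ∠(LQ, QP) = 90.00° ✓; |QP| = 16.70 ✗.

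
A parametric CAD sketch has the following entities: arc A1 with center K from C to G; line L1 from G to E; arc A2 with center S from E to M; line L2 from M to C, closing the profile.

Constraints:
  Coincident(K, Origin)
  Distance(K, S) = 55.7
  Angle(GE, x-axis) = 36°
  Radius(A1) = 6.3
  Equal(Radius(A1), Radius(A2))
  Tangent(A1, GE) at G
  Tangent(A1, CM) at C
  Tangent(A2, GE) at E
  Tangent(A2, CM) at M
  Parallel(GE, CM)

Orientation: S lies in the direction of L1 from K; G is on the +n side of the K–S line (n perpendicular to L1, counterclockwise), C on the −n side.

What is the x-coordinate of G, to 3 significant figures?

-3.70

The slot axis is L1's direction at 36.0°, so u = (cos 36.0°, sin 36.0°) = (0.809, 0.588) and n = (−sin 36.0°, cos 36.0°) = (-0.588, 0.809). K is at the origin and S lies 55.7 along u from K, so S = 55.7·u = (45.1, 32.7). Tangency of A1 to both parallel lines with radius 6.3 puts G and C at K ± 6.3·n: G = (-3.70, 5.10), C = (3.70, -5.10). So G.x = -3.70.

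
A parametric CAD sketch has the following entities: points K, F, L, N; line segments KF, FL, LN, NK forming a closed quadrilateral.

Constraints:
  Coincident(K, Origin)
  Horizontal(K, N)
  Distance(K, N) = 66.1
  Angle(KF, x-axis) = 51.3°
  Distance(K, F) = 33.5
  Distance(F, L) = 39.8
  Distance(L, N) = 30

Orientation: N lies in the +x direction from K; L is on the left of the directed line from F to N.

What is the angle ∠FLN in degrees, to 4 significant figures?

95.73°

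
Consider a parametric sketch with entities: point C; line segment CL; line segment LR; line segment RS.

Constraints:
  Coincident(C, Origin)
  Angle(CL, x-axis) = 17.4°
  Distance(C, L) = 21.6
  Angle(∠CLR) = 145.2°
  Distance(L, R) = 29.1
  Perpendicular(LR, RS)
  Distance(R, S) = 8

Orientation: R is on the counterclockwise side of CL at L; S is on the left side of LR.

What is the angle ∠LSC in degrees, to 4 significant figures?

20.65°

C is at the origin; CL runs at 17.4° with length 21.6, so L = 21.6·(cos 17.4°, sin 17.4°) = (20.61, 6.459). ∠CLR = 145.2°, so LR runs at 17.4° + (180° − 145.2°) = 52.20° from the x-axis; with |LR| = 29.1, R = L + 29.1·(cos 52.20°, sin 52.20°) = (38.45, 29.45). The perpendicularity gives RS at right angles to LR; with |RS| = 8.0 on the left of LR, S = R + 8.0·(-0.7902, 0.6129) = (32.13, 34.36). Then cos ∠LSC = SL·SC / (|SL||SC|), giving 20.65°.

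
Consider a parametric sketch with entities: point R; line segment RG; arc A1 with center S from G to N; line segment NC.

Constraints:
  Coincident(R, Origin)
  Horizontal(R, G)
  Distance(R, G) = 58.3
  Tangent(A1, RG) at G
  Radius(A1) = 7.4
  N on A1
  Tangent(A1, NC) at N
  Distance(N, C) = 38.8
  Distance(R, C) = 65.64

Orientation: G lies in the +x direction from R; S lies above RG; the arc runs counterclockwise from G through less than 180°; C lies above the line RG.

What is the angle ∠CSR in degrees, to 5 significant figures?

81.263°

Checks: R = (0.00, 0.00) ✓; |SN| = 7.400 ✓; ∠(SN, NC) = 90.00° ✓; |NC| = 38.80 ✓; |RC| = 65.64 ✓.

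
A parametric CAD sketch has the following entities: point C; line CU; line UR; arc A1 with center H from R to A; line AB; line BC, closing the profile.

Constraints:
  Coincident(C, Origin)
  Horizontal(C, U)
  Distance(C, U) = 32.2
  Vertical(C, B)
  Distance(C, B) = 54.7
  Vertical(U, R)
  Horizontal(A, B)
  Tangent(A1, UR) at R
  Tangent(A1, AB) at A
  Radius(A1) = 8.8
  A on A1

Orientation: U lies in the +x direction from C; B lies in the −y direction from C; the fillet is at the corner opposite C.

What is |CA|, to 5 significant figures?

59.495

C is at the origin; CU is horizontal with |CU| = 32.2 and U on the +x side, so U = (32.200, 0.0000). CB is vertical with |CB| = 54.7 and B on the −y side, so B = (0.0000, -54.700). The virtual corner opposite C is at (32.200, -54.700). Tangency of A1 to UR means the radius HR is perpendicular to UR and A1 meets AB tangentially, so HA is at right angles to AB, with radius 8.8, so the center H sits 8.8 in from both sides at H = (23.400, -45.900). That places the tangent points at R = (32.200, -45.900) on UR and A = (23.400, -54.700) on AB. Then |CA| = |A − C| = 59.495.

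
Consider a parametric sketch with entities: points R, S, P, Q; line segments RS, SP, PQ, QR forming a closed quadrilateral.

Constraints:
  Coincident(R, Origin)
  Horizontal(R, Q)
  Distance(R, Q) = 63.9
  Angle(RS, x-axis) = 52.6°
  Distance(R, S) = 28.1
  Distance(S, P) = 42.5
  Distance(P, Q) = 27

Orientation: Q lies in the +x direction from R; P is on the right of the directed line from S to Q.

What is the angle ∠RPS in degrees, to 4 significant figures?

38.62°

R is at the origin; RQ is horizontal with |RQ| = 63.9 and Q in +x, so Q = (63.9, 0). RS runs at 52.6° with |RS| = 28.1, so S = (17.07, 22.32). P is determined by |SP| = 42.5 and |PQ| = 27.0 together: it lies at the intersection of circle(S, 42.5) and circle(Q, 27.0). With |SQ| = 51.88, the foot of the radical line on SQ is 36.32 from S and the perpendicular offset is √(42.5² − 36.32²) = 22.07. Taking the right-of-SQ solution: P = (40.36, -13.23).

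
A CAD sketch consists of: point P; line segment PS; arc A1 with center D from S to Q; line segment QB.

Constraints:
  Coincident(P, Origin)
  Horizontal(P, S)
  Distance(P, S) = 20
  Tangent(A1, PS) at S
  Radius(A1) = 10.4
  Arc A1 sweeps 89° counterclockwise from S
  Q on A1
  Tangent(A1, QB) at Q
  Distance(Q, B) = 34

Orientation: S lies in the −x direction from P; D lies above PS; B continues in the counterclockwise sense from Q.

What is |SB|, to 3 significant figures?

45.6

On A1, S sits at bearing -90° from D; an 89° counterclockwise sweep puts Q at bearing -1°, so Q = D + 10.4·(cos -1°, sin -1°) = (-9.60, 10.2). Tangency of A1 to QB means the radius DQ is perpendicular to QB, so QB runs along (−sin -1°, cos -1°); with |QB| = 34.0, B = (-9.01, 44.2). Then |SB| = |B − S| = 45.6.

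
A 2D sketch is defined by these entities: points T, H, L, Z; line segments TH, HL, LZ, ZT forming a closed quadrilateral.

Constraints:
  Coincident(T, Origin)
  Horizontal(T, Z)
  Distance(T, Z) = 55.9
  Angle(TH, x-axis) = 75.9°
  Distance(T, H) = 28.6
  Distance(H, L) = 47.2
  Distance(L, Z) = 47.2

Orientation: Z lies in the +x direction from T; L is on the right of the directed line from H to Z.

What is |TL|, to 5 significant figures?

22.965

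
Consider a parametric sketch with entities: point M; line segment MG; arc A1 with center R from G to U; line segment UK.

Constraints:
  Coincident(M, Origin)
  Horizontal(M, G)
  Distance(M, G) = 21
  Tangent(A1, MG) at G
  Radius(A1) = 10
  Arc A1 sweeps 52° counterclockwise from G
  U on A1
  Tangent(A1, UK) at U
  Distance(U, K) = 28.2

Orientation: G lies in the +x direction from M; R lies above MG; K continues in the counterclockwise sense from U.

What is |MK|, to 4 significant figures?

53.08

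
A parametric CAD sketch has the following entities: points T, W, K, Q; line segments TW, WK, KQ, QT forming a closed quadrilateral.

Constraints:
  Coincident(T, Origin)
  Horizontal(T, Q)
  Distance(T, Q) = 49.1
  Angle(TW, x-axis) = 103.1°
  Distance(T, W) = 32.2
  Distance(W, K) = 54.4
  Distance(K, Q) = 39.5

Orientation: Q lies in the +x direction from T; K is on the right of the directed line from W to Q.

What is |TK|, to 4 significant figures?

23.42

Checks: |WK| = 54.40 ✓; |KQ| = 39.50 ✓.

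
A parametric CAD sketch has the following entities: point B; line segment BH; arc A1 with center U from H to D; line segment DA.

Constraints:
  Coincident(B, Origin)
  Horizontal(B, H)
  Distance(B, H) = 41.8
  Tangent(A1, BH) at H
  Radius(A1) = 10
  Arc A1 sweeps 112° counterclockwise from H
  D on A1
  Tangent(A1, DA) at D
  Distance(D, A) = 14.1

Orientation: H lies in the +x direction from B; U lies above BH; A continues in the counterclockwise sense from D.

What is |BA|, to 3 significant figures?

53.1

B is at the origin; BH is horizontal with |BH| = 41.8 and H on the +x side, so H = (41.8, 0.00). Since A1 is tangent to BH there, UH ⟂ BH, so U = H + (0, 10) = (41.8, 10.0). On A1, H sits at bearing -90° from U; a 112° counterclockwise sweep puts D at bearing 22°, so D = U + 10.0·(cos 22°, sin 22°) = (51.1, 13.7). Tangency of A1 to DA means the radius UD is perpendicular to DA, so DA runs along (−sin 22°, cos 22°); with |DA| = 14.1, A = (45.8, 26.8). Then |BA| = |A − B| = 53.1.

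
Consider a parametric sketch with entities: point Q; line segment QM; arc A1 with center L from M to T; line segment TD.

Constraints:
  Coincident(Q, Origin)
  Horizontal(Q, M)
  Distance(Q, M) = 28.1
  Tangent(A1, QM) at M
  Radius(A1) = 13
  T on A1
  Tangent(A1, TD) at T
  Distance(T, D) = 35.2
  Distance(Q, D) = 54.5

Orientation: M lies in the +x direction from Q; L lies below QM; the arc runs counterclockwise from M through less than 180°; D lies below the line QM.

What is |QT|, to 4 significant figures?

21.70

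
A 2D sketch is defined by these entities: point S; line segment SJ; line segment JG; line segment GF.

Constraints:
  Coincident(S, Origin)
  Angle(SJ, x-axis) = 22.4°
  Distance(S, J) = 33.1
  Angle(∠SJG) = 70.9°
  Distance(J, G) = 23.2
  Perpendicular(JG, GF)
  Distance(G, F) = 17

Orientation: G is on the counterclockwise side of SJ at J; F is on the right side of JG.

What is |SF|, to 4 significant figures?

49.84

∠SJG = 70.9°, so JG runs at 22.4° + (180° − 70.9°) = 131.5° from the x-axis; with |JG| = 23.2, G = J + 23.2·(cos 131.5°, sin 131.5°) = (15.23, 29.99). JG ⟂ GF; with |GF| = 17.0 on the right of JG, F = G + 17.0·(0.7490, 0.6626) = (27.96, 41.25). Then |SF| = |F − S| = 49.84.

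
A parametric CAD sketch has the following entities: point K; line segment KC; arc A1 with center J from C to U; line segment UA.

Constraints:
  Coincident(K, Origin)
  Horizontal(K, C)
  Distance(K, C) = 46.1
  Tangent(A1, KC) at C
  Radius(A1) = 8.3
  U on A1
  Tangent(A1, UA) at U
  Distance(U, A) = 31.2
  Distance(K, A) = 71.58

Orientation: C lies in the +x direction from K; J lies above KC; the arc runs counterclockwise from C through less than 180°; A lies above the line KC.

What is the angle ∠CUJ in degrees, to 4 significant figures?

51.75°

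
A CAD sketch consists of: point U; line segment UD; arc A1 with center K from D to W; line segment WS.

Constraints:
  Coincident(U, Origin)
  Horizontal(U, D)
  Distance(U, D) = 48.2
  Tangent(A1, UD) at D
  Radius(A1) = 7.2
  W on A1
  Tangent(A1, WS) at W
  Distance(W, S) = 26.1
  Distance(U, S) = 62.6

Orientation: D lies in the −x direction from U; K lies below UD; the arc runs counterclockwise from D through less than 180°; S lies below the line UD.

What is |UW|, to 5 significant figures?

55.929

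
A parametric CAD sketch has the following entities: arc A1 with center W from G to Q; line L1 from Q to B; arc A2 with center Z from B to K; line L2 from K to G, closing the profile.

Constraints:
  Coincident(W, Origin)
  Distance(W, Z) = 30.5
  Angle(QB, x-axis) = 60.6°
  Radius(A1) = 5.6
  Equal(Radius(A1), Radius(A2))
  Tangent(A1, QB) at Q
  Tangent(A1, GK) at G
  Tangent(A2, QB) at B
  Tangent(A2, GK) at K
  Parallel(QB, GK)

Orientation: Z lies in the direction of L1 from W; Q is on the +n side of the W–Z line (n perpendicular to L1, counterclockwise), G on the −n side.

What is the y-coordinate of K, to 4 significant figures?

23.82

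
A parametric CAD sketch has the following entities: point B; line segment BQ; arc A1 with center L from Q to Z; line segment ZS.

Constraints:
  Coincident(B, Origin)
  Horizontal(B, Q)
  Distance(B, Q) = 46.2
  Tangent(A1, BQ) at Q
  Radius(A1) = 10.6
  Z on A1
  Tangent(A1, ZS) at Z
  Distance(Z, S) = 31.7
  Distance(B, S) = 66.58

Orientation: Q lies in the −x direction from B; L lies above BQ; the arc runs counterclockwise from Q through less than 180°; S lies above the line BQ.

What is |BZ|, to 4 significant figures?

39.62

B is at the origin; B and Q share the same y with |BQ| = 46.2 and Q on the −x side, so Q = (-46.20, 0.000). The tangent condition forces LQ to be normal to BQ, so L = Q + (0, 10.6) = (-46.20, 10.60). Since LZ ⟂ ZS (tangency), |LS| = √(10.6² + 31.7²) = 33.43 regardless of where Z sits on A1. So S lies on both circle(B, 66.58) and circle(L, 33.43); the above-BQ intersection is S = (-50.15, 43.79). Z is the foot of the tangent from S: Z = (-36.62, 15.13).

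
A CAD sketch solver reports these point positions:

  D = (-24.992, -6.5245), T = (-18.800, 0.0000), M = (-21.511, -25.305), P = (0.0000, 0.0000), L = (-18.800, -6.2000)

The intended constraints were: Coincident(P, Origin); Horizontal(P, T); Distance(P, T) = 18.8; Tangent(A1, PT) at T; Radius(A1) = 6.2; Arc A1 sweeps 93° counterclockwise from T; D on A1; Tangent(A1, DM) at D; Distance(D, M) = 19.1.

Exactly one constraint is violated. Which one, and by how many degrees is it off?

Tangent(A1, DM) at D — off by 7.50°.

P = (0.00, 0.00) ✓; P.y = 0.00, T.y = 0.00 ✓; |PT| = 18.80 ✓; ∠(LT, TP) = 90.00° ✓; |LT| = 6.200 ✓; bearing(L→D) − bearing(L→T) = 93.00° ✓; |LD| = 6.200 ✓; ∠(LD, DM) = 82.50° ✗; |DM| = 19.10 ✓.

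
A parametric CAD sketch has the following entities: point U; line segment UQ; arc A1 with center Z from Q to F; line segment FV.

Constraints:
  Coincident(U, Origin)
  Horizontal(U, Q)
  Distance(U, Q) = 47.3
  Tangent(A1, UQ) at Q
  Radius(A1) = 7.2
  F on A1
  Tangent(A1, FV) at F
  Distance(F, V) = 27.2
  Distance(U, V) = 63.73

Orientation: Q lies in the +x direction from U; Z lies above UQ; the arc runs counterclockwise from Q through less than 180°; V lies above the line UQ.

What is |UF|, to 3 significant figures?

55.0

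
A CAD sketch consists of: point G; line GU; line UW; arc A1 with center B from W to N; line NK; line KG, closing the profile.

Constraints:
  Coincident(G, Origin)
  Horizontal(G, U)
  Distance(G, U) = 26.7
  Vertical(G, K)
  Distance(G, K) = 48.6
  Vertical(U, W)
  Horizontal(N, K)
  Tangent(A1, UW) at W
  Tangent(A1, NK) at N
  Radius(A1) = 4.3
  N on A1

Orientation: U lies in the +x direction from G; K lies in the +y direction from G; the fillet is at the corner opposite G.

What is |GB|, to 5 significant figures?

49.641

G is at the origin; G and U share the same y with |GU| = 26.7 and U on the +x side, so U = (26.700, 0.0000). G and K share the same x with |GK| = 48.6 and K on the +y side, so K = (0.0000, 48.600). The virtual corner opposite G is at (26.700, 48.600). The tangent condition forces BW to be normal to UW and A1 meets NK tangentially, so BN is at right angles to NK, with radius 4.3, so the center B sits 4.3 in from both sides at B = (22.400, 44.300). Then |GB| = |B − G| = 49.641.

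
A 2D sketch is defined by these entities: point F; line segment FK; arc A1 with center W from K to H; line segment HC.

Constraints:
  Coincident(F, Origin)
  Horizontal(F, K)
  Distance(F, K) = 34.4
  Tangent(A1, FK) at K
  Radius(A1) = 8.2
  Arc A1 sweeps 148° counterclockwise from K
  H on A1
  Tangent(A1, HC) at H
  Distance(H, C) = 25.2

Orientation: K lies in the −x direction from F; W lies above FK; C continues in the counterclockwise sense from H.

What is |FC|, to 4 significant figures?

58.80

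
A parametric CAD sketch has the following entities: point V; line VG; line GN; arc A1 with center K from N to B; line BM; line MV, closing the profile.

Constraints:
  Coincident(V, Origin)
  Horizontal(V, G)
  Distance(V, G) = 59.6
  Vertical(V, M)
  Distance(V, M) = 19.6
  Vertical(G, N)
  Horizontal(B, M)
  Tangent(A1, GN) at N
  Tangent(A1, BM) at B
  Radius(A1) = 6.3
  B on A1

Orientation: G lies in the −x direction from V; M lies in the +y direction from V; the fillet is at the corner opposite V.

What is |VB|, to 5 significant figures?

56.790

V is at the origin; VG is horizontal with |VG| = 59.6 and G on the −x side, so G = (-59.600, 0.0000). V and M share the same x with |VM| = 19.6 and M on the +y side, so M = (0.0000, 19.600). The virtual corner opposite V is at (-59.600, 19.600). The tangent condition forces KN to be normal to GN and the tangent condition forces KB to be normal to BM, with radius 6.3, so the center K sits 6.3 in from both sides at K = (-53.300, 13.300). That places the tangent points at N = (-59.600, 13.300) on GN and B = (-53.300, 19.600) on BM. Then |VB| = |B − V| = 56.790.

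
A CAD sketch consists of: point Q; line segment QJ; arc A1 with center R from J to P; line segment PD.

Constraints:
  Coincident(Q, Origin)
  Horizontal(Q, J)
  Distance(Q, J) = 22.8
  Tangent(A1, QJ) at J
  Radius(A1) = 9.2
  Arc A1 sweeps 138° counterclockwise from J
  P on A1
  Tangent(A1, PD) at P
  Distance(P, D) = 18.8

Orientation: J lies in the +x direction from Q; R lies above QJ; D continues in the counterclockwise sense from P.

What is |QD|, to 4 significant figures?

32.30

Q is at the origin; Q and J share the same y with |QJ| = 22.8 and J on the +x side, so J = (22.80, 0.000). Tangency of A1 to QJ means the radius RJ is perpendicular to QJ, so R = J + (0, 9.2) = (22.80, 9.200). On A1, J sits at bearing -90° from R; a 138° counterclockwise sweep puts P at bearing 48°, so P = R + 9.2·(cos 48°, sin 48°) = (28.96, 16.04). The tangent condition forces RP to be normal to PD, so PD runs along (−sin 48°, cos 48°); with |PD| = 18.8, D = (14.98, 28.62). Then |QD| = |D − Q| = 32.30.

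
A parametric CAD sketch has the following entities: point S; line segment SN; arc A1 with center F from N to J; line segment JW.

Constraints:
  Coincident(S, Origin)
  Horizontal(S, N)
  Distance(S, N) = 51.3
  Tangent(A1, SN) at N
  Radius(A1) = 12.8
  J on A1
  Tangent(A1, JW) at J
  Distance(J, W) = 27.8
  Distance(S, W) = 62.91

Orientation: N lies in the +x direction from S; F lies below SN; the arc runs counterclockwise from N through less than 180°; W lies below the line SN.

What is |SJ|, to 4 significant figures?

42.10

Checks: |FJ| = 12.80 ✓; ∠(FJ, JW) = 90.00° ✓; |JW| = 27.80 ✓; |SW| = 62.91 ✓.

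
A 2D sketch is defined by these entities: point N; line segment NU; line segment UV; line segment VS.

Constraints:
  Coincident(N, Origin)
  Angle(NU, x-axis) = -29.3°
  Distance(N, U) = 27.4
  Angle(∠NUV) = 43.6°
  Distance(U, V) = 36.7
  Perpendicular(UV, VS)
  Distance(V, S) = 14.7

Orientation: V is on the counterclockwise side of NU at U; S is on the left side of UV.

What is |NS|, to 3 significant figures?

17.4

N is at the origin; NU runs at -29.3° with length 27.4, so U = 27.4·(cos -29.3°, sin -29.3°) = (23.9, -13.4). ∠NUV = 43.6°, so UV runs at -29.3° + (180° − 43.6°) = 107° from the x-axis; with |UV| = 36.7, V = U + 36.7·(cos 107°, sin 107°) = (13.1, 21.7). UV ⟂ VS; with |VS| = 14.7 on the left of UV, S = V + 14.7·(-0.956, -0.294) = (-0.947, 17.3). Then |NS| = |S − N| = 17.4.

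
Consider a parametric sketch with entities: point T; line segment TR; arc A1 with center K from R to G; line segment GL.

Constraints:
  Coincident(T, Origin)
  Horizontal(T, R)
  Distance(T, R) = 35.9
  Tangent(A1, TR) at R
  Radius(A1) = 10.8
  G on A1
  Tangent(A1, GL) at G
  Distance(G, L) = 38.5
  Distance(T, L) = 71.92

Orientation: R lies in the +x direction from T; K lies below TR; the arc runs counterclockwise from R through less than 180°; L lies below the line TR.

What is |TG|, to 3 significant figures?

33.8

T is at the origin; T and R share the same y with |TR| = 35.9 and R on the +x side, so R = (35.9, 0.00). Since A1 is tangent to TR there, KR ⟂ TR, so K = R + (0, -10.8) = (35.9, -10.8). Since KG ⟂ GL (tangency), |KL| = √(10.8² + 38.5²) = 40.0 regardless of where G sits on A1. So L lies on both circle(T, 71.92) and circle(K, 40.0); the below-TR intersection is L = (55.6, -45.6). G is the foot of the tangent from L: G = (28.3, -18.5).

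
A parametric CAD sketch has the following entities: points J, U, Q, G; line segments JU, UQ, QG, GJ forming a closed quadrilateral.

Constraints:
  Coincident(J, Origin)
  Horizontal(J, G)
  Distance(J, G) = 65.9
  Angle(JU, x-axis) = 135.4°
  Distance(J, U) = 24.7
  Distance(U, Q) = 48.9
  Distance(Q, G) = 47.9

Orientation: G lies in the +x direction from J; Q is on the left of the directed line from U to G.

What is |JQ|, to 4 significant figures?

42.69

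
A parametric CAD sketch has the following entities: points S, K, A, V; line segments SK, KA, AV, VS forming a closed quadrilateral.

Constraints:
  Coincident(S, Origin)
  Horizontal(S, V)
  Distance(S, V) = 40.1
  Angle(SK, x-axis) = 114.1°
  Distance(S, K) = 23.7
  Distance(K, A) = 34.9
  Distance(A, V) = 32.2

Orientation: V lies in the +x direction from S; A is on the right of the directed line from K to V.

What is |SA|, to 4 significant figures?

11.90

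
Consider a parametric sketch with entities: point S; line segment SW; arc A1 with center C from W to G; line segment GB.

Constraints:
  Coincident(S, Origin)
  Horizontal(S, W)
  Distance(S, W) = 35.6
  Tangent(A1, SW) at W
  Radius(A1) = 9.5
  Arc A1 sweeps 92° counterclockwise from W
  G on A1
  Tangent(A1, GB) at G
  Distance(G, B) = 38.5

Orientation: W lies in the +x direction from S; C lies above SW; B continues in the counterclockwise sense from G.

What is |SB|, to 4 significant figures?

65.18

On A1, W sits at bearing -90° from C; a 92° counterclockwise sweep puts G at bearing 2°, so G = C + 9.5·(cos 2°, sin 2°) = (45.09, 9.832). The tangent condition forces CG to be normal to GB, so GB runs along (−sin 2°, cos 2°); with |GB| = 38.5, B = (43.75, 48.31). Then |SB| = |B − S| = 65.18.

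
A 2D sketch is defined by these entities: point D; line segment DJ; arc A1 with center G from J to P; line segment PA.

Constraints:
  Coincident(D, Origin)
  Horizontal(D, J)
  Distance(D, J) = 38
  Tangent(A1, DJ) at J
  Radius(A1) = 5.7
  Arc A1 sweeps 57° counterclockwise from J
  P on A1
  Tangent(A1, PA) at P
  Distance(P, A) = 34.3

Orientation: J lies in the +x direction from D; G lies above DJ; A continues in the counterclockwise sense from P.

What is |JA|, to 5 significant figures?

39.167

D is at the origin; DJ is horizontal with |DJ| = 38.0 and J on the +x side, so J = (38.000, 0.0000). Since A1 is tangent to DJ there, GJ ⟂ DJ, so G = J + (0, 5.7) = (38.000, 5.7000). On A1, J sits at bearing -90° from G; a 57° counterclockwise sweep puts P at bearing -33°, so P = G + 5.7·(cos -33°, sin -33°) = (42.780, 2.5956). A1 meets PA tangentially, so GP is at right angles to PA, so PA runs along (−sin -33°, cos -33°); with |PA| = 34.3, A = (61.462, 31.362). Then |JA| = |A − J| = 39.167.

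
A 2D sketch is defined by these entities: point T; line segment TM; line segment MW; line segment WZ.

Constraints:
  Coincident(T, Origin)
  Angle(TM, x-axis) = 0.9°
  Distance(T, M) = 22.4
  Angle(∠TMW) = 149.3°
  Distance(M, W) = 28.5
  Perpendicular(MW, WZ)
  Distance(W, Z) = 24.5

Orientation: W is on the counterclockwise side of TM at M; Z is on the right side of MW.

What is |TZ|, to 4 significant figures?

59.77

T is at the origin; TM runs at 0.9° with length 22.4, so M = 22.4·(cos 0.9°, sin 0.9°) = (22.40, 0.3518). ∠TMW = 149.3°, so MW runs at 0.9° + (180° − 149.3°) = 31.60° from the x-axis; with |MW| = 28.5, W = M + 28.5·(cos 31.60°, sin 31.60°) = (46.67, 15.29). The perpendicularity gives WZ at right angles to MW; with |WZ| = 24.5 on the right of MW, Z = W + 24.5·(0.5240, -0.8517) = (59.51, -5.582). Then |TZ| = |Z − T| = 59.77.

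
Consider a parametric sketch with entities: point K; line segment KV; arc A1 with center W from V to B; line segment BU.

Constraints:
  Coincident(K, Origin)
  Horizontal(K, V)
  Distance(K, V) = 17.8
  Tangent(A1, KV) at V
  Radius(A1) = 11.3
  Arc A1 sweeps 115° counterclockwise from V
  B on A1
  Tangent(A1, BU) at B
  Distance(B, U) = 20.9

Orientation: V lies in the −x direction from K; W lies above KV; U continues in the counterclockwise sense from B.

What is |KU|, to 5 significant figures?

38.664

K is at the origin; KV is horizontal with |KV| = 17.8 and V on the −x side, so V = (-17.800, 0.0000). A1 meets KV tangentially, so WV is at right angles to KV, so W = V + (0, 11.3) = (-17.800, 11.300). On A1, V sits at bearing -90° from W; a 115° counterclockwise sweep puts B at bearing 25°, so B = W + 11.3·(cos 25°, sin 25°) = (-7.5587, 16.076). A1 meets BU tangentially, so WB is at right angles to BU, so BU runs along (−sin 25°, cos 25°); with |BU| = 20.9, U = (-16.391, 35.017). Then |KU| = |U − K| = 38.664.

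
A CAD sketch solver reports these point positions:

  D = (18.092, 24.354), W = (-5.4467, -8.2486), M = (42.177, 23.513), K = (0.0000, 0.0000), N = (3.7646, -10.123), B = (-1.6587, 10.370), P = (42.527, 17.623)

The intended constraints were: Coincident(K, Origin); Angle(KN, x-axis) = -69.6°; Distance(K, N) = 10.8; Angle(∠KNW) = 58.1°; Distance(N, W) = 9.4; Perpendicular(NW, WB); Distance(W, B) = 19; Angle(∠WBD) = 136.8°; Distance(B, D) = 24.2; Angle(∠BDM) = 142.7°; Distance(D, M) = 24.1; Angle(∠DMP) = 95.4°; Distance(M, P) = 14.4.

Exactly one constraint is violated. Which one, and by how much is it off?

Distance(M, P) = 14.4 — off by 8.50.

K = (0.00, 0.00) ✓; KN at -69.60° ✓; |KN| = 10.80 ✓; ∠KNW = 58.10° ✓; |NW| = 9.400 ✓; ∠(NW, WB) = 90.00° ✓; |WB| = 19.00 ✓; ∠WBD = 136.8° ✓; |BD| = 24.20 ✓; ∠BDM = 142.7° ✓; |DM| = 24.10 ✓; ∠DMP = 95.40° ✓; |MP| = 5.900 ✗.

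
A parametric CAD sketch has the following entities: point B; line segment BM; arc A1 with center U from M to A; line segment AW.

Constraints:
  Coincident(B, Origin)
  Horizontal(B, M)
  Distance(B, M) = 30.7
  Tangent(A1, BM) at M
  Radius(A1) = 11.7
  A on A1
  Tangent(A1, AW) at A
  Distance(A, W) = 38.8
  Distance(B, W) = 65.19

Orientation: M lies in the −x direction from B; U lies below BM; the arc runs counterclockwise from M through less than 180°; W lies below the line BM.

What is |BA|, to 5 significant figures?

44.118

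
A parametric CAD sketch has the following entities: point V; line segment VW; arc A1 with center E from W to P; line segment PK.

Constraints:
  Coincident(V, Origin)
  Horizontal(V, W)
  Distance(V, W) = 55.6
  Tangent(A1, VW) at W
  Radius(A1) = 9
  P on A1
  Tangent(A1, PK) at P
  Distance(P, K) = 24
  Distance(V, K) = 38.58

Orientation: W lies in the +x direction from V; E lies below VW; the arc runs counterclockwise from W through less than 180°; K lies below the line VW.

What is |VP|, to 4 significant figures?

49.08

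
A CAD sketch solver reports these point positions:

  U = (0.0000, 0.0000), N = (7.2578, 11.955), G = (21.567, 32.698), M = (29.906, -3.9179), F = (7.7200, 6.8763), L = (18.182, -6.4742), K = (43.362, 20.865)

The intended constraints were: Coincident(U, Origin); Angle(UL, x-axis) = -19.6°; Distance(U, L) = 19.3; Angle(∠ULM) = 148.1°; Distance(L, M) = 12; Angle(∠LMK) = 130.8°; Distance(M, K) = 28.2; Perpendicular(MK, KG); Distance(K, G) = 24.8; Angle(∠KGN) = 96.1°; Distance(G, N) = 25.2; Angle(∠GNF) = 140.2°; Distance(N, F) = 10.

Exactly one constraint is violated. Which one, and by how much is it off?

Distance(N, F) = 10 — off by 4.90.

U = (0.00, 0.00) ✓; UL at -19.60° ✓; |UL| = 19.30 ✓; ∠ULM = 148.1° ✓; |LM| = 12.00 ✓; ∠LMK = 130.8° ✓; |MK| = 28.20 ✓; ∠(MK, KG) = 90.00° ✓; |KG| = 24.80 ✓; ∠KGN = 96.10° ✓; |GN| = 25.20 ✓; ∠GNF = 140.2° ✓; |NF| = 5.100 ✗.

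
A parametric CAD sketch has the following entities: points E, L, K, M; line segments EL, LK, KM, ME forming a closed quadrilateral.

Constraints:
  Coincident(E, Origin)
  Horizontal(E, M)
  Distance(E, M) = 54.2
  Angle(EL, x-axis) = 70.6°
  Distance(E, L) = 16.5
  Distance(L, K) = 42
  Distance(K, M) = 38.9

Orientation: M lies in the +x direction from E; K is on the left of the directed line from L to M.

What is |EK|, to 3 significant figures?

55.6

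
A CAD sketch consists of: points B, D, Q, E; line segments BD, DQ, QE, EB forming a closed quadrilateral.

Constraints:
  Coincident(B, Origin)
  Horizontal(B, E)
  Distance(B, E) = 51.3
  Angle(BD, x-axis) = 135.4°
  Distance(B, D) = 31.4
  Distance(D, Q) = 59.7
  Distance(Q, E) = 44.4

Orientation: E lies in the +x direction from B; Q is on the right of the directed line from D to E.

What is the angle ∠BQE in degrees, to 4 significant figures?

86.18°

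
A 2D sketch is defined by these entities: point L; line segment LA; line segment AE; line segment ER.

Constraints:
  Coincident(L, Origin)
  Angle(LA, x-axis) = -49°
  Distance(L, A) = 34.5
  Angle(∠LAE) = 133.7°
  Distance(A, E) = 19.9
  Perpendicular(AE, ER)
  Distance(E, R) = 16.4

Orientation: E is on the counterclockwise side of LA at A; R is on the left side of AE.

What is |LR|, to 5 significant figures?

44.562

∠LAE = 133.7°, so AE runs at -49.0° + (180° − 133.7°) = -2.7000° from the x-axis; with |AE| = 19.9, E = A + 19.9·(cos -2.7000°, sin -2.7000°) = (42.512, -26.975). AE ⟂ ER; with |ER| = 16.4 on the left of AE, R = E + 16.4·(0.047106, 0.99889) = (43.284, -10.593). Then |LR| = |R − L| = 44.562.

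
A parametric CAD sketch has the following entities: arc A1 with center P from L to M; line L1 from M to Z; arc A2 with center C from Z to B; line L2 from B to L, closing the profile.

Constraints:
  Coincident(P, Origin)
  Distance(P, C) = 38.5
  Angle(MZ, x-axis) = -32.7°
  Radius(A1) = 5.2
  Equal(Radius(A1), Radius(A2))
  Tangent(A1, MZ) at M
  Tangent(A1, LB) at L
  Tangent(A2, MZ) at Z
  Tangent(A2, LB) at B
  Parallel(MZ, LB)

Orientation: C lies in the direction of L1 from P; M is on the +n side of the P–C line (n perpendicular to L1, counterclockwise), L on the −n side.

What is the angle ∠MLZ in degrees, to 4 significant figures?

74.88°

Tangency of A1 to both parallel lines with radius 5.2 puts M and L at P ± 5.2·n: M = (2.809, 4.376), L = (-2.809, -4.376). Equal radii place Z and B the same way about C: Z = C + 5.2·n = (35.21, -16.42), B = C − 5.2·n = (29.59, -25.18). Then cos ∠MLZ = LM·LZ / (|LM||LZ|), giving 74.88°.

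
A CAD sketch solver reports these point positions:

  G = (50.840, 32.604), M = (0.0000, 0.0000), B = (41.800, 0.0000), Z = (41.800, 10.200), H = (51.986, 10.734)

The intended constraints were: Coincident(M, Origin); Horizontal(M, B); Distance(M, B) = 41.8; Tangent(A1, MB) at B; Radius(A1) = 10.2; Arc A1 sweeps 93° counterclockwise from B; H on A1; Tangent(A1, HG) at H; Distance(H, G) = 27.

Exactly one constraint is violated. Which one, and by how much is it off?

Distance(H, G) = 27 — off by 5.10.

M = (0.00, 0.00) ✓; M.y = 0.00, B.y = 0.00 ✓; |MB| = 41.80 ✓; ∠(ZB, BM) = 90.00° ✓; |ZB| = 10.20 ✓; bearing(Z→H) − bearing(Z→B) = 93.00° ✓; |ZH| = 10.20 ✓; ∠(ZH, HG) = 90.00° ✓; |HG| = 21.90 ✗.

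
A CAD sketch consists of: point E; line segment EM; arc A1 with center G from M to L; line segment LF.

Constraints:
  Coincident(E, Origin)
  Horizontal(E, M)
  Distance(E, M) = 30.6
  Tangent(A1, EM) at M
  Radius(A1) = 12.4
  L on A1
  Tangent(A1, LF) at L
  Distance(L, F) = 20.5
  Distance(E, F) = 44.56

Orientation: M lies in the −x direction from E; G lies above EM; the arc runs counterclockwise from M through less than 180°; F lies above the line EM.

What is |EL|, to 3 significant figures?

25.4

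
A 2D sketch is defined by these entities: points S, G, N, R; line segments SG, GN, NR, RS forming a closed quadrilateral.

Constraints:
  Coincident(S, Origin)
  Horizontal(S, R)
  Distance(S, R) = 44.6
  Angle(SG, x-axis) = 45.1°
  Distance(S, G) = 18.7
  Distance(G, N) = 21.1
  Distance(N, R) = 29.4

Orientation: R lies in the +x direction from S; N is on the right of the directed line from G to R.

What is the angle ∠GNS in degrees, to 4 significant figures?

56.57°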